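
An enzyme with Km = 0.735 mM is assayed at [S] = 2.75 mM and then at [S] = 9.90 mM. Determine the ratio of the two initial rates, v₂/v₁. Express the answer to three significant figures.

Since Vmax cancels, v₂/v₁ = [S]₂(Km+[S]₁) / [S]₁(Km+[S]₂).
= 9.90×(0.735+2.75) / (2.75×(0.735+9.90)) = 34.50/29.25 = 1.18.

1.18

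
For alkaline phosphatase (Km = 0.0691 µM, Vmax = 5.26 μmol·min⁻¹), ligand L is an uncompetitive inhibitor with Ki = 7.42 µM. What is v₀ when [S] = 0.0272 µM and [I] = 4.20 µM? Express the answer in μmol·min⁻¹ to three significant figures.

α = 1 + [I]/Ki = 1 + 4.20/7.42 = 1.566.
For an uncompetitive inhibitor, both parameters are divided by α, giving Vmax/α and Km/α: Km,app = 0.0441 µM, Vmax,app = 3.36 μmol·min⁻¹.
v = Vmax,app·[S]/(Km,app + [S]) = 3.36 × 0.0272/(0.0441 + 0.0272) = 1.28 μmol·min⁻¹.

1.28 μmol·min⁻¹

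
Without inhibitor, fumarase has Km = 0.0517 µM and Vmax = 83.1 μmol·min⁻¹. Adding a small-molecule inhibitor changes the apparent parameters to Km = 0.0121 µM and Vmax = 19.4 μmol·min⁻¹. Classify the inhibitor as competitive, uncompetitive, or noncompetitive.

uncompetitive

Both Km and Vmax decrease by the same factor (~4.28-fold) — characteristic of uncompetitive inhibition.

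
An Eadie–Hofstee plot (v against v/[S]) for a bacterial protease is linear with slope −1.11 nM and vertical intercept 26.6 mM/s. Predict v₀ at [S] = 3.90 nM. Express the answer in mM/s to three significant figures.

In the Eadie–Hofstee form v = Vmax − Km·(v/[S]), the slope is −Km and the intercept is Vmax, so Km = 1.11 nM and Vmax = 26.6 mM/s.
v = 26.6 × 3.90/(1.11 + 3.90) = 20.7 mM/s.

20.7 mM/s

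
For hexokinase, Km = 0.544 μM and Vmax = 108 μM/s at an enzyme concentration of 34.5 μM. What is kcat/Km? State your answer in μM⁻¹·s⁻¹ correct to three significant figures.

5.75 μM⁻¹·s⁻¹

kcat = Vmax/[E]total = 108/34.5 = 3.13 s⁻¹.
kcat/Km = 3.13/0.544 = 5.75 μM⁻¹·s⁻¹.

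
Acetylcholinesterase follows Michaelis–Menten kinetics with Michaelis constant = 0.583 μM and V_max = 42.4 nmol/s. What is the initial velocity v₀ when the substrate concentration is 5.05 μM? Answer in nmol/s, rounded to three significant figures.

v = Vmax·[S]/(Km + [S]) = 42.4 × 5.05 / (0.583 + 5.05)
  = 214.1 / 5.633 = 38.0 nmol/s.

38.0 nmol/s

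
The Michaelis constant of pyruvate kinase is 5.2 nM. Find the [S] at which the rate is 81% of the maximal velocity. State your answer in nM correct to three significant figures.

22.2 nM

v/Vmax = [S]/(Km+[S]) = 0.81, so [S] = Km·0.81/(1 − 0.81) = 5.2 × 4.263.
[S] = 22.2 nM.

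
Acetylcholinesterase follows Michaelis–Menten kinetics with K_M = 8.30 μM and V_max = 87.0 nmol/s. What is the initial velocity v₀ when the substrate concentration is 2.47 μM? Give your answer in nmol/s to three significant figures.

20.0 nmol/s

[S]/(Km+[S]) = 2.47/10.77 = 0.2293, the fractional saturation.
v = 0.2293 × Vmax = 0.2293 × 87.0 = 20.0 nmol/s.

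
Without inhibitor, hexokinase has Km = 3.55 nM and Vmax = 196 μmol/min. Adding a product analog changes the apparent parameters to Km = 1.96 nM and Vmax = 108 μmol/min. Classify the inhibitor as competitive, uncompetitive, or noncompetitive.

uncompetitive

Both Km and Vmax decrease by the same factor (~1.81-fold) — characteristic of uncompetitive inhibition.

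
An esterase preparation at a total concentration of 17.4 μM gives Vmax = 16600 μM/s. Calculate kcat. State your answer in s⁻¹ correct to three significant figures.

954 s⁻¹

kcat = Vmax/[E]total = 16600 μM/s / 17.4 μM = 954 s⁻¹.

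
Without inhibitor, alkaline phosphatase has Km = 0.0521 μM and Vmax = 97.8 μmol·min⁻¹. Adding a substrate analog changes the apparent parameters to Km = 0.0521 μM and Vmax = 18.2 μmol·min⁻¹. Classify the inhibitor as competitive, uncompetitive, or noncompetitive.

Vmax decreases (97.8 → 18.2 μmol·min⁻¹) while Km is unchanged — pure noncompetitive inhibition.

noncompetitive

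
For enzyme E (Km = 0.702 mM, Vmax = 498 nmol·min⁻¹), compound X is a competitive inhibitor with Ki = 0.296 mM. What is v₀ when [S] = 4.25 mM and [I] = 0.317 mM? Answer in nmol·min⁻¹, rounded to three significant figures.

With α = 1 + [I]/Ki = 1 + 0.317/0.296 = 2.071, the competitive rate law is v = Vmax[S] / (αKm + [S]).
v = 498×4.25 / (2.071×0.702 + 4.25) = 2116/5.704 = 371 nmol·min⁻¹.

371 nmol·min⁻¹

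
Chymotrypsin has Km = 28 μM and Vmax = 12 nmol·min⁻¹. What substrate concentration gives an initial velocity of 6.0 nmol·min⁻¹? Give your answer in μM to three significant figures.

Rearranging v = Vmax[S]/(Km+[S]) gives [S] = Km·v/(Vmax − v).
[S] = 28 × 6.0 / (12 − 6.0) = 168.0/6.000 = 28.0 μM.

28.0 μM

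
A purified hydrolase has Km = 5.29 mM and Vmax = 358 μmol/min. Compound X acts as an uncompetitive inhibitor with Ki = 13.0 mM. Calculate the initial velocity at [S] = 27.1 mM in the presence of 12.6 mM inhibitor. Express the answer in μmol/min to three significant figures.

With α = 1 + [I]/Ki = 1 + 12.6/13.0 = 1.969, the uncompetitive rate law is v = (Vmax/α)·[S] / (Km/α + [S]).
v = (358/1.969)×27.1 / (5.29/1.969 + 27.1) = 4927/29.79 = 165 μmol/min.

165 μmol/min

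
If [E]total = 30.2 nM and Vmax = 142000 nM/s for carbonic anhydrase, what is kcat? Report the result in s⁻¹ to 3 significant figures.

4700 s⁻¹

kcat = Vmax/[E]total = 142000 nM/s / 30.2 nM = 4700 s⁻¹.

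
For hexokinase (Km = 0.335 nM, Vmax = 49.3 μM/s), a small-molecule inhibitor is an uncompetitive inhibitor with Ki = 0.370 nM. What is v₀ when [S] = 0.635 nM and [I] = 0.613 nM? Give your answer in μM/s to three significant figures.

With α = 1 + [I]/Ki = 1 + 0.613/0.370 = 2.657, the uncompetitive rate law is v = (Vmax/α)·[S] / (Km/α + [S]).
v = (49.3/2.657)×0.635 / (0.335/2.657 + 0.635) = 11.78/0.7611 = 15.5 μM/s.

15.5 μM/s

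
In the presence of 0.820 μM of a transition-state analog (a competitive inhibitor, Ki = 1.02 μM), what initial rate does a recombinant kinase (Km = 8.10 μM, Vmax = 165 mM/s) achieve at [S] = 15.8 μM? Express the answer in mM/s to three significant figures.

α = 1 + [I]/Ki = 1 + 0.820/1.02 = 1.804.
For a competitive inhibitor, Vmax is unchanged and the apparent Km becomes α·Km: Km,app = 14.6 μM, Vmax,app = 165 mM/s.
v = Vmax,app·[S]/(Km,app + [S]) = 165 × 15.8/(14.6 + 15.8) = 85.7 mM/s.

85.7 mM/s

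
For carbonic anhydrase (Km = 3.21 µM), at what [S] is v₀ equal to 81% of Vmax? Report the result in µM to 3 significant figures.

v/Vmax = [S]/(Km+[S]) = 0.81, so [S] = Km·0.81/(1 − 0.81) = 3.21 × 4.263.
[S] = 13.7 µM.

13.7 µM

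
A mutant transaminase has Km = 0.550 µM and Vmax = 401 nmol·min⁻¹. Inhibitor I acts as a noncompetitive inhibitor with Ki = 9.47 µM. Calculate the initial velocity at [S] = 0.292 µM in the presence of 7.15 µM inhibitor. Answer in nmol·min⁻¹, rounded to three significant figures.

α = 1 + [I]/Ki = 1 + 7.15/9.47 = 1.755.
For a noncompetitive inhibitor, Vmax is reduced to Vmax/α while Km is unchanged: Km,app = 0.550 µM, Vmax,app = 228 nmol·min⁻¹.
v = Vmax,app·[S]/(Km,app + [S]) = 228 × 0.292/(0.550 + 0.292) = 79.2 nmol·min⁻¹.

79.2 nmol·min⁻¹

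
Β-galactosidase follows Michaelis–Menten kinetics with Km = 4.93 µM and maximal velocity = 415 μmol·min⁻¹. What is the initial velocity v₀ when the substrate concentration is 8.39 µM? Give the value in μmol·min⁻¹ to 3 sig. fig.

261 μmol·min⁻¹

[S]/(Km+[S]) = 8.39/13.32 = 0.6299, the fractional saturation.
v = 0.6299 × Vmax = 0.6299 × 415 = 261 μmol·min⁻¹.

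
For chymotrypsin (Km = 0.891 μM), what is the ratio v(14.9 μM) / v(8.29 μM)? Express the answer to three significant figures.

Since Vmax cancels, v₂/v₁ = [S]₂(Km+[S]₁) / [S]₁(Km+[S]₂).
= 14.9×(0.891+8.29) / (8.29×(0.891+14.9)) = 136.8/130.9 = 1.04.

1.04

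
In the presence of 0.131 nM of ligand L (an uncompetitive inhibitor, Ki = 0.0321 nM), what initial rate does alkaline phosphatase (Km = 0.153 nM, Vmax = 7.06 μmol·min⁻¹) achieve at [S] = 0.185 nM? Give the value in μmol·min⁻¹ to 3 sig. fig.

α = 1 + [I]/Ki = 1 + 0.131/0.0321 = 5.081.
For an uncompetitive inhibitor, both parameters are divided by α, giving Vmax/α and Km/α: Km,app = 0.0301 nM, Vmax,app = 1.39 μmol·min⁻¹.
v = Vmax,app·[S]/(Km,app + [S]) = 1.39 × 0.185/(0.0301 + 0.185) = 1.19 μmol·min⁻¹.

1.19 μmol·min⁻¹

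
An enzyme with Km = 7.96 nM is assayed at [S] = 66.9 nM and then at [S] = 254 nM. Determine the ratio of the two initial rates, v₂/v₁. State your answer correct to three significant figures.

Since Vmax cancels, v₂/v₁ = [S]₂(Km+[S]₁) / [S]₁(Km+[S]₂).
= 254×(7.96+66.9) / (66.9×(7.96+254)) = 19010/17530 = 1.08.

1.08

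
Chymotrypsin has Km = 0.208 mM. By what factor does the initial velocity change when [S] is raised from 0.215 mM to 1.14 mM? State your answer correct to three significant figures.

1.66

Since Vmax cancels, v₂/v₁ = [S]₂(Km+[S]₁) / [S]₁(Km+[S]₂).
= 1.14×(0.208+0.215) / (0.215×(0.208+1.14)) = 0.4822/0.2898 = 1.66.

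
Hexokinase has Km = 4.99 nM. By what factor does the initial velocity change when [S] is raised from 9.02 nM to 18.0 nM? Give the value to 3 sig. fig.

The fractional saturations are [S]/(Km+[S]) = 9.02/14.01 = 0.6438 and 18.0/22.99 = 0.7829.
v₂/v₁ is just their ratio: 0.7829/0.6438 = 1.22.

1.22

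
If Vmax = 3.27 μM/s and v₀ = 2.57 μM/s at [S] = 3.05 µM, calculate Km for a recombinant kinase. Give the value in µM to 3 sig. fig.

0.831 µM

From v = Vmax[S]/(Km+[S]), Km = [S](Vmax − v)/v.
Km = 3.05 × (3.27 − 2.57) / 2.57 = 2.135/2.57 = 0.831 µM.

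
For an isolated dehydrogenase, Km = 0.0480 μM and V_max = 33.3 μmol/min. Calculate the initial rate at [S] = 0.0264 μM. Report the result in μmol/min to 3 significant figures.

11.8 μmol/min

v = Vmax·[S]/(Km + [S]) = 33.3 × 0.0264 / (0.0480 + 0.0264)
  = 0.8791 / 0.07440 = 11.8 μmol/min.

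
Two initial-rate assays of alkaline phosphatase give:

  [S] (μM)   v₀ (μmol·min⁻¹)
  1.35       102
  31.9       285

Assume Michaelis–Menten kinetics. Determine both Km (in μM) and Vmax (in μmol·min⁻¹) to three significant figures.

In reciprocal form, 1/v = (Km/Vmax)·(1/[S]) + 1/Vmax. The two points give (1/[S], 1/v) = (0.7407, 0.009804) and (0.03135, 0.003509).
Slope = (0.009804 − 0.003509)/(0.7407 − 0.03135) = 0.008874; intercept = 0.009804 − 0.008874×0.7407 = 0.003231.
Vmax = 1/intercept = 310 μmol·min⁻¹; Km = slope × Vmax = 0.008874 × 310 = 2.75 μM.

Km = 2.75 μM; Vmax = 310 μmol·min⁻¹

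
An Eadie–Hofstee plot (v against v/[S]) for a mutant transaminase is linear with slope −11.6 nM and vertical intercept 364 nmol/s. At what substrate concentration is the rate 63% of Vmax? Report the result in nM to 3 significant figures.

The Eadie–Hofstee slope gives Km = 11.6 nM (slope = −Km).
v/Vmax = [S]/(Km+[S]) = 0.63 ⇒ [S] = Km·0.63/(1−0.63) = 11.6 × 1.703 = 19.8 nM.

19.8 nM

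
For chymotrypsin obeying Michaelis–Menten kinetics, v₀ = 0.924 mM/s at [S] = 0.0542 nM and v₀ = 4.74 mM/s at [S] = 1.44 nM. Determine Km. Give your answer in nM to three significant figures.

0.277 nM

In reciprocal form, 1/v = (Km/Vmax)·(1/[S]) + 1/Vmax. The two points give (1/[S], 1/v) = (18.45, 1.082) and (0.6944, 0.2110).
Slope = (1.082 − 0.2110)/(18.45 − 0.6944) = 0.04907; intercept = 1.082 − 0.04907×18.45 = 0.1769.
Vmax = 1/intercept = 5.65 mM/s; Km = slope × Vmax = 0.04907 × 5.65 = 0.277 nM.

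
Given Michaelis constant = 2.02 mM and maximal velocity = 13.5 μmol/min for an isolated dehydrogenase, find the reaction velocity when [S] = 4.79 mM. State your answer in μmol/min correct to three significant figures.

9.50 μmol/min

[S]/(Km+[S]) = 4.79/6.810 = 0.7034, the fractional saturation.
v = 0.7034 × Vmax = 0.7034 × 13.5 = 9.50 μmol/min.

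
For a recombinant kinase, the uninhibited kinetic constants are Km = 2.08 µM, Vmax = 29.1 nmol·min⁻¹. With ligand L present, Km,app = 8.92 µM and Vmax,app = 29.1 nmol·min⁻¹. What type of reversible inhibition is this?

Km increases (2.08 → 8.92 µM) while Vmax is unchanged — the hallmark of competitive inhibition.

competitive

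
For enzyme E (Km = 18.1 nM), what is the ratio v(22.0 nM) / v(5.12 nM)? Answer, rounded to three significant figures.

2.49

Since Vmax cancels, v₂/v₁ = [S]₂(Km+[S]₁) / [S]₁(Km+[S]₂).
= 22.0×(18.1+5.12) / (5.12×(18.1+22.0)) = 510.8/205.3 = 2.49.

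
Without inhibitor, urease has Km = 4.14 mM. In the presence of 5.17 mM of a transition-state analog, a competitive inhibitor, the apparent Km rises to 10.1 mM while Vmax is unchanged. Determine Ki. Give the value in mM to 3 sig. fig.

3.59 mM

Competitive: Km,app = α·Km with α = 1 + [I]/Ki.
α = Km,app/Km = 10.1/4.14 = 2.440.
Ki = [I]/(α − 1) = 5.17/1.440 = 3.59 mM.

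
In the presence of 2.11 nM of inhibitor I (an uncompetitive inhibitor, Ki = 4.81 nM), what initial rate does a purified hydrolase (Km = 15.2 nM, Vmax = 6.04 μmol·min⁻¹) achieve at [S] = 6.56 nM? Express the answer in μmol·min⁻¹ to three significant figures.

1.61 μmol·min⁻¹

α = 1 + [I]/Ki = 1 + 2.11/4.81 = 1.439.
For an uncompetitive inhibitor, both parameters are divided by α, giving Vmax/α and Km/α: Km,app = 10.6 nM, Vmax,app = 4.20 μmol·min⁻¹.
v = Vmax,app·[S]/(Km,app + [S]) = 4.20 × 6.56/(10.6 + 6.56) = 1.61 μmol·min⁻¹.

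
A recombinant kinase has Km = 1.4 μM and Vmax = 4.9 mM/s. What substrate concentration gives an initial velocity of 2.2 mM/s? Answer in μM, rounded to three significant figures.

1.14 μM

Rearranging v = Vmax[S]/(Km+[S]) gives [S] = Km·v/(Vmax − v).
[S] = 1.4 × 2.2 / (4.9 − 2.2) = 3.080/2.700 = 1.14 μM.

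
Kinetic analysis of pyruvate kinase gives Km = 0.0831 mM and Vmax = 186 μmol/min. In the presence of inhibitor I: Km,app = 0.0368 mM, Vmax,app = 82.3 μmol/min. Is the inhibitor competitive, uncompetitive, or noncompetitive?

Both Km and Vmax decrease by the same factor (~2.26-fold) — characteristic of uncompetitive inhibition.

uncompetitive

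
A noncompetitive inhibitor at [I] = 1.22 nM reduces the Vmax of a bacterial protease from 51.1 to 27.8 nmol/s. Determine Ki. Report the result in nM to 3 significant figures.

1.46 nM

Noncompetitive: Vmax,app = Vmax/α with α = 1 + [I]/Ki.
α = Vmax/Vmax,app = 51.1/27.8 = 1.838.
Ki = [I]/(α − 1) = 1.22/0.8381 = 1.46 nM.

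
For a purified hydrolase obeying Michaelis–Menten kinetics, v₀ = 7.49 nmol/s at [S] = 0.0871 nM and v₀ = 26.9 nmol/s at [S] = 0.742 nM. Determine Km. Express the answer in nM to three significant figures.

0.390 nM

From v = Vmax[S]/(Km+[S]), each point gives Vmax = v(Km+[S])/[S].
Equating: 7.49(Km+0.0871)/0.0871 = 26.9(Km+0.742)/0.742.
85.99·Km + 7.49 = 36.25·Km + 26.9, so (85.99 − 36.25)·Km = 26.9 − 7.49.
Km = 19.41/49.74 = 0.390 nM; then Vmax = 7.49(0.390+0.0871)/0.0871 = 41.0 nmol/s.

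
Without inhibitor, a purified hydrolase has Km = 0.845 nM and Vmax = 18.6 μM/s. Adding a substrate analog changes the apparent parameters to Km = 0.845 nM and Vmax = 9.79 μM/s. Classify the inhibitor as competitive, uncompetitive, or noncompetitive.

noncompetitive

Vmax decreases (18.6 → 9.79 μM/s) while Km is unchanged — pure noncompetitive inhibition.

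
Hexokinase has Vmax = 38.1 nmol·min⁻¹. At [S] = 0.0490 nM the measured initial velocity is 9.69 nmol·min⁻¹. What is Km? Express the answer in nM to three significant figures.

From v = Vmax[S]/(Km+[S]), Km = [S](Vmax − v)/v.
Km = 0.0490 × (38.1 − 9.69) / 9.69 = 1.392/9.69 = 0.144 nM.

0.144 nM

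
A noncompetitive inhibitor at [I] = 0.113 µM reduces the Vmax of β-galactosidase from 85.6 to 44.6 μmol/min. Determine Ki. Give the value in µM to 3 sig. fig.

Noncompetitive: Vmax,app = Vmax/α with α = 1 + [I]/Ki.
α = Vmax/Vmax,app = 85.6/44.6 = 1.919.
Ki = [I]/(α − 1) = 0.113/0.9193 = 0.123 µM.

0.123 µM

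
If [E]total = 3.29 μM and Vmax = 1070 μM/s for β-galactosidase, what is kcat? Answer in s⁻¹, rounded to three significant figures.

kcat = Vmax/[E]total = 1070 μM/s / 3.29 μM = 325 s⁻¹.

325 s⁻¹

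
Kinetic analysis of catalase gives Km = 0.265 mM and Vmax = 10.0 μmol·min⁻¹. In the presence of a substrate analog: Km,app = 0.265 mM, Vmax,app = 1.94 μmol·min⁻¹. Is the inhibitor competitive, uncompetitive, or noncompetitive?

Vmax decreases (10.0 → 1.94 μmol·min⁻¹) while Km is unchanged — pure noncompetitive inhibition.

noncompetitive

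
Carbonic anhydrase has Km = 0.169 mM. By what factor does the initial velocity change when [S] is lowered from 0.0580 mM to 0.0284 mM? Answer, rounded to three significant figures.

0.563

The fractional saturations are [S]/(Km+[S]) = 0.0580/0.2270 = 0.2555 and 0.0284/0.1974 = 0.1439.
v₂/v₁ is just their ratio: 0.1439/0.2555 = 0.563.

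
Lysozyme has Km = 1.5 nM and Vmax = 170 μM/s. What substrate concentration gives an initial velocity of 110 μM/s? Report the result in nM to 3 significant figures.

The required fractional saturation is v/Vmax = 110/170 = 0.6471.
Then [S]/(Km+[S]) = 0.6471 ⇒ [S] = 1.5 × 0.6471/(1 − 0.6471) = 2.75 nM.

2.75 nM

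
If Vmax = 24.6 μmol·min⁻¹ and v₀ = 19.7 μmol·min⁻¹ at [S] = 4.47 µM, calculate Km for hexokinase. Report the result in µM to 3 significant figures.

1.11 µM

v/Vmax = 19.7/24.6 = 0.8008 = [S]/(Km+[S]).
So Km + [S] = [S]/0.8008 = 5.582 µM, giving Km = 5.582 − 4.47 = 1.11 µM.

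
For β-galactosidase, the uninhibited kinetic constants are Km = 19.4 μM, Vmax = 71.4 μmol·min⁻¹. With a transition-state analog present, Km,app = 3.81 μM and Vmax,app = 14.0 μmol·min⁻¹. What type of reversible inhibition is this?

uncompetitive

Both Km and Vmax decrease by the same factor (~5.09-fold) — characteristic of uncompetitive inhibition.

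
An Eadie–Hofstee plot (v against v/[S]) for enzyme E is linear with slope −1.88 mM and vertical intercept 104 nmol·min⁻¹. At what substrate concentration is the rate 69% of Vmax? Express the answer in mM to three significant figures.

The Eadie–Hofstee slope gives Km = 1.88 mM (slope = −Km).
v/Vmax = [S]/(Km+[S]) = 0.69 ⇒ [S] = Km·0.69/(1−0.69) = 1.88 × 2.226 = 4.18 mM.

4.18 mM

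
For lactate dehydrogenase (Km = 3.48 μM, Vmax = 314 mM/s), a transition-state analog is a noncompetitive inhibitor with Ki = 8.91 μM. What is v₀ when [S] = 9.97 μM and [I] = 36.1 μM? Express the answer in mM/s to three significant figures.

α = 1 + [I]/Ki = 1 + 36.1/8.91 = 5.052.
For a noncompetitive inhibitor, Vmax is reduced to Vmax/α while Km is unchanged: Km,app = 3.48 μM, Vmax,app = 62.2 mM/s.
v = Vmax,app·[S]/(Km,app + [S]) = 62.2 × 9.97/(3.48 + 9.97) = 46.1 mM/s.

46.1 mM/s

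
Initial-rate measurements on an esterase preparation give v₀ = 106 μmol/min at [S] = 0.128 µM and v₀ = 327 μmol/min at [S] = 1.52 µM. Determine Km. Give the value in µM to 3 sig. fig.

0.361 µM

In reciprocal form, 1/v = (Km/Vmax)·(1/[S]) + 1/Vmax. The two points give (1/[S], 1/v) = (7.812, 0.009434) and (0.6579, 0.003058).
Slope = (0.009434 − 0.003058)/(7.812 − 0.6579) = 0.0008912; intercept = 0.009434 − 0.0008912×7.812 = 0.002472.
Vmax = 1/intercept = 405 μmol/min; Km = slope × Vmax = 0.0008912 × 405 = 0.361 µM.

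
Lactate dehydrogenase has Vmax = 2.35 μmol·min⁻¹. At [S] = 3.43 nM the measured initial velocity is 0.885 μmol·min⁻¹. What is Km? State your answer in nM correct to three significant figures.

From v = Vmax[S]/(Km+[S]), Km = [S](Vmax − v)/v.
Km = 3.43 × (2.35 − 0.885) / 0.885 = 5.025/0.885 = 5.68 nM.

5.68 nM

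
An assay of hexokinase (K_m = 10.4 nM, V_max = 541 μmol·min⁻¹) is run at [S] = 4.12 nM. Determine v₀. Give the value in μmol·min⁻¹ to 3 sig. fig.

[S]/(Km+[S]) = 4.12/14.52 = 0.2837, the fractional saturation.
v = 0.2837 × Vmax = 0.2837 × 541 = 154 μmol·min⁻¹.

154 μmol·min⁻¹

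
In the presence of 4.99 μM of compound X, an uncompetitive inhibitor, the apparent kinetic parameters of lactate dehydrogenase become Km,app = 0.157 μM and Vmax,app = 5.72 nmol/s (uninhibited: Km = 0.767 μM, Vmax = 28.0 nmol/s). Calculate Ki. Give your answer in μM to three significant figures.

Uncompetitive: Vmax,app = Vmax/α (and Km,app = Km/α) with α = 1 + [I]/Ki.
α = Vmax/Vmax,app = 28.0/5.72 = 4.895.
Since α = 1 + [I]/Ki, [I]/Ki = 4.895 − 1 = 3.895 and Ki = 4.99/3.895 = 1.28 μM.

1.28 μM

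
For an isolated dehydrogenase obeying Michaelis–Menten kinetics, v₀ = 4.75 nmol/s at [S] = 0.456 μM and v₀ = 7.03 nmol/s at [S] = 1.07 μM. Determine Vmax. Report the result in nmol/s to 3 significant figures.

In reciprocal form, 1/v = (Km/Vmax)·(1/[S]) + 1/Vmax. The two points give (1/[S], 1/v) = (2.193, 0.2105) and (0.9346, 0.1422).
Slope = (0.2105 − 0.1422)/(2.193 − 0.9346) = 0.05426; intercept = 0.2105 − 0.05426×2.193 = 0.09154.
Vmax = 1/intercept = 10.9 nmol/s; Km = slope × Vmax = 0.05426 × 10.9 = 0.593 μM.

10.9 nmol/s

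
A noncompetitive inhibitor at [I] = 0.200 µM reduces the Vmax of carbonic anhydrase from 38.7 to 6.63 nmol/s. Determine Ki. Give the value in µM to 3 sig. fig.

0.0413 µM

Noncompetitive: Vmax,app = Vmax/α with α = 1 + [I]/Ki.
α = Vmax/Vmax,app = 38.7/6.63 = 5.837.
Since α = 1 + [I]/Ki, [I]/Ki = 5.837 − 1 = 4.837 and Ki = 0.200/4.837 = 0.0413 µM.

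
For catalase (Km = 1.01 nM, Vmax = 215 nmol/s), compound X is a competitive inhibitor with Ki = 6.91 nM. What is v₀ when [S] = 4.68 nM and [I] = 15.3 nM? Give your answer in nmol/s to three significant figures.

With α = 1 + [I]/Ki = 1 + 15.3/6.91 = 3.214, the competitive rate law is v = Vmax[S] / (αKm + [S]).
v = 215×4.68 / (3.214×1.01 + 4.68) = 1006/7.926 = 127 nmol/s.

127 nmol/s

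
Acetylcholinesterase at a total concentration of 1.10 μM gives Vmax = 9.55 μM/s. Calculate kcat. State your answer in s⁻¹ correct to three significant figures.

8.68 s⁻¹

kcat = Vmax/[E]total = 9.55 μM/s / 1.10 μM = 8.68 s⁻¹.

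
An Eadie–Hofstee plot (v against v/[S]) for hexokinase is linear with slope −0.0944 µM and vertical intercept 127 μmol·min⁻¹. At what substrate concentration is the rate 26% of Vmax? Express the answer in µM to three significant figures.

The Eadie–Hofstee slope gives Km = 0.0944 µM (slope = −Km).
v/Vmax = [S]/(Km+[S]) = 0.26 ⇒ [S] = Km·0.26/(1−0.26) = 0.0944 × 0.3514 = 0.0332 µM.

0.0332 µM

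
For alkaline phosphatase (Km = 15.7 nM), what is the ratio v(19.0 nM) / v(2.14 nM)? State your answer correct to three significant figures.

4.56

Since Vmax cancels, v₂/v₁ = [S]₂(Km+[S]₁) / [S]₁(Km+[S]₂).
= 19.0×(15.7+2.14) / (2.14×(15.7+19.0)) = 339.0/74.26 = 4.56.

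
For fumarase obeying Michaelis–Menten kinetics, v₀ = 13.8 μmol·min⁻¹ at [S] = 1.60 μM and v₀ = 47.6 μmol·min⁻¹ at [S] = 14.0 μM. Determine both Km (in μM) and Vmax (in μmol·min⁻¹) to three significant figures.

From v = Vmax[S]/(Km+[S]), each point gives Vmax = v(Km+[S])/[S].
Equating: 13.8(Km+1.60)/1.60 = 47.6(Km+14.0)/14.0.
8.625·Km + 13.8 = 3.400·Km + 47.6, so (8.625 − 3.400)·Km = 47.6 − 13.8.
Km = 33.80/5.225 = 6.47 μM; then Vmax = 13.8(6.47+1.60)/1.60 = 69.6 μmol·min⁻¹.

Km = 6.47 μM; Vmax = 69.6 μmol·min⁻¹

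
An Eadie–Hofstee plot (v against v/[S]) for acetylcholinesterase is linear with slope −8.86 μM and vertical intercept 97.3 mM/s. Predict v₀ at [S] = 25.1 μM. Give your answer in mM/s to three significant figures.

71.9 mM/s

In the Eadie–Hofstee form v = Vmax − Km·(v/[S]), the slope is −Km and the intercept is Vmax, so Km = 8.86 μM and Vmax = 97.3 mM/s.
v = 97.3 × 25.1/(8.86 + 25.1) = 71.9 mM/s.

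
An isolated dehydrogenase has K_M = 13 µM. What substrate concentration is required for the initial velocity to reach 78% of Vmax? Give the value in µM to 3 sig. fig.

v/Vmax = [S]/(Km+[S]) = 0.78, so [S] = Km·0.78/(1 − 0.78) = 13 × 3.545.
[S] = 46.1 µM.

46.1 µM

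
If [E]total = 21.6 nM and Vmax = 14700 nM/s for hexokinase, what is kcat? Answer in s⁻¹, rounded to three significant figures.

kcat = Vmax/[E]total = 14700 nM/s / 21.6 nM = 681 s⁻¹.

681 s⁻¹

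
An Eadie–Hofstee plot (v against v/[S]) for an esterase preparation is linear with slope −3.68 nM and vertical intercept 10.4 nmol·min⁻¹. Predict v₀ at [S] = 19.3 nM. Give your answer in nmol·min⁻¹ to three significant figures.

8.73 nmol·min⁻¹

In the Eadie–Hofstee form v = Vmax − Km·(v/[S]), the slope is −Km and the intercept is Vmax, so Km = 3.68 nM and Vmax = 10.4 nmol·min⁻¹.
v = 10.4 × 19.3/(3.68 + 19.3) = 8.73 nmol·min⁻¹.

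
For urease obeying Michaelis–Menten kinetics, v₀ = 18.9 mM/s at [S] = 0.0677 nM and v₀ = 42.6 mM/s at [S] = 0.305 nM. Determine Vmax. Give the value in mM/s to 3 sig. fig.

66.3 mM/s

From v = Vmax[S]/(Km+[S]), each point gives Vmax = v(Km+[S])/[S].
Equating: 18.9(Km+0.0677)/0.0677 = 42.6(Km+0.305)/0.305.
279.2·Km + 18.9 = 139.7·Km + 42.6, so (279.2 − 139.7)·Km = 42.6 − 18.9.
Km = 23.70/139.5 = 0.170 nM; then Vmax = 18.9(0.170+0.0677)/0.0677 = 66.3 mM/s.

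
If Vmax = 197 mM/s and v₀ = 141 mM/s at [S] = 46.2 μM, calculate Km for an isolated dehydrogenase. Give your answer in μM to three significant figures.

18.3 μM

From v = Vmax[S]/(Km+[S]), Km = [S](Vmax − v)/v.
Km = 46.2 × (197 − 141) / 141 = 2587/141 = 18.3 μM.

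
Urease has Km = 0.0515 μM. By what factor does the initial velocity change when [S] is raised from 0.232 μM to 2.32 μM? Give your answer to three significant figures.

Since Vmax cancels, v₂/v₁ = [S]₂(Km+[S]₁) / [S]₁(Km+[S]₂).
= 2.32×(0.0515+0.232) / (0.232×(0.0515+2.32)) = 0.6577/0.5502 = 1.20.

1.20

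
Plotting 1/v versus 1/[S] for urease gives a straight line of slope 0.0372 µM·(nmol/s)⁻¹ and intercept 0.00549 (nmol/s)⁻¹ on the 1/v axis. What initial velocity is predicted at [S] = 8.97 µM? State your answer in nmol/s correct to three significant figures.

104 nmol/s

The y-intercept is 1/Vmax, so Vmax = 1/0.00549 = 182 nmol/s.
The slope is Km/Vmax, so Km = 0.0372 × 182 = 6.78 µM.
Then v = 182 × 8.97/(6.78 + 8.97) = 104 nmol/s.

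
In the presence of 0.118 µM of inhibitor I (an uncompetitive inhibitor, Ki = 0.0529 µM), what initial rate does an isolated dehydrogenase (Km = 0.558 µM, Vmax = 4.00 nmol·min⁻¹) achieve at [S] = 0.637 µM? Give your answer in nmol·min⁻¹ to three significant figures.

With α = 1 + [I]/Ki = 1 + 0.118/0.0529 = 3.231, the uncompetitive rate law is v = (Vmax/α)·[S] / (Km/α + [S]).
v = (4.00/3.231)×0.637 / (0.558/3.231 + 0.637) = 0.7887/0.8097 = 0.974 nmol·min⁻¹.

0.974 nmol·min⁻¹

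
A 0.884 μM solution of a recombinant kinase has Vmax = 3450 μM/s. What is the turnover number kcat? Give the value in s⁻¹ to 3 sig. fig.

3900 s⁻¹

kcat = Vmax/[E]total = 3450 μM/s / 0.884 μM = 3900 s⁻¹.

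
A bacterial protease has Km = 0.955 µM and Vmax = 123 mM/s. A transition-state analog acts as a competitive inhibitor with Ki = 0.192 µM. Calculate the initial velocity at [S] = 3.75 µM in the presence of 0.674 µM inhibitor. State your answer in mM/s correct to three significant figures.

α = 1 + [I]/Ki = 1 + 0.674/0.192 = 4.510.
For a competitive inhibitor, Vmax is unchanged and the apparent Km becomes α·Km: Km,app = 4.31 µM, Vmax,app = 123 mM/s.
v = Vmax,app·[S]/(Km,app + [S]) = 123 × 3.75/(4.31 + 3.75) = 57.2 mM/s.

57.2 mM/s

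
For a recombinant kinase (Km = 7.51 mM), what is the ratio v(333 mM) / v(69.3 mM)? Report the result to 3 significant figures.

Since Vmax cancels, v₂/v₁ = [S]₂(Km+[S]₁) / [S]₁(Km+[S]₂).
= 333×(7.51+69.3) / (69.3×(7.51+333)) = 25580/23600 = 1.08.

1.08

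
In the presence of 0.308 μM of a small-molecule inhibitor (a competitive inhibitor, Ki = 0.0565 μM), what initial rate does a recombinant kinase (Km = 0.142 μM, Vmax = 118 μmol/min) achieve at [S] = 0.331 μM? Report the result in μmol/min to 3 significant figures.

With α = 1 + [I]/Ki = 1 + 0.308/0.0565 = 6.451, the competitive rate law is v = Vmax[S] / (αKm + [S]).
v = 118×0.331 / (6.451×0.142 + 0.331) = 39.06/1.247 = 31.3 μmol/min.

31.3 μmol/min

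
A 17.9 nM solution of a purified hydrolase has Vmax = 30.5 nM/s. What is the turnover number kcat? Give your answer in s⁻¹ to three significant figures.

kcat = Vmax/[E]total = 30.5 nM/s / 17.9 nM = 1.70 s⁻¹.

1.70 s⁻¹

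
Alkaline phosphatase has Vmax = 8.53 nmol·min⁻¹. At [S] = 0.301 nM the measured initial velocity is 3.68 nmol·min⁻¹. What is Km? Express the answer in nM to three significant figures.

0.397 nM

From v = Vmax[S]/(Km+[S]), Km = [S](Vmax − v)/v.
Km = 0.301 × (8.53 − 3.68) / 3.68 = 1.460/3.68 = 0.397 nM.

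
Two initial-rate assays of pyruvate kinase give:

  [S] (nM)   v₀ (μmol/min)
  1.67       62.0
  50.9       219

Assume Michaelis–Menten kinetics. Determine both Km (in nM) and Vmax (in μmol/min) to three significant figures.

In reciprocal form, 1/v = (Km/Vmax)·(1/[S]) + 1/Vmax. The two points give (1/[S], 1/v) = (0.5988, 0.01613) and (0.01965, 0.004566).
Slope = (0.01613 − 0.004566)/(0.5988 − 0.01965) = 0.01996; intercept = 0.01613 − 0.01996×0.5988 = 0.004174.
Vmax = 1/intercept = 240 μmol/min; Km = slope × Vmax = 0.01996 × 240 = 4.78 nM.

Km = 4.78 nM; Vmax = 240 μmol/min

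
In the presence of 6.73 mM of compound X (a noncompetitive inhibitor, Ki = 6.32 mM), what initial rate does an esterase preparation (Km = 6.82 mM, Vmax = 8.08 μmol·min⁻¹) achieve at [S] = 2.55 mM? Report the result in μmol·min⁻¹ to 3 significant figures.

With α = 1 + [I]/Ki = 1 + 6.73/6.32 = 2.065, the noncompetitive rate law is v = (Vmax/α)·[S] / (Km + [S]).
v = (8.08/2.065)×2.55 / (6.82 + 2.55) = 9.978/9.370 = 1.06 μmol·min⁻¹.

1.06 μmol·min⁻¹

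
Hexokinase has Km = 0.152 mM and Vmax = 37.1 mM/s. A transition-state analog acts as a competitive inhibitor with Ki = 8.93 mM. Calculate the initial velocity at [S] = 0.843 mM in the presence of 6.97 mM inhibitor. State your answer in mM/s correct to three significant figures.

28.1 mM/s

With α = 1 + [I]/Ki = 1 + 6.97/8.93 = 1.781, the competitive rate law is v = Vmax[S] / (αKm + [S]).
v = 37.1×0.843 / (1.781×0.152 + 0.843) = 31.28/1.114 = 28.1 mM/s.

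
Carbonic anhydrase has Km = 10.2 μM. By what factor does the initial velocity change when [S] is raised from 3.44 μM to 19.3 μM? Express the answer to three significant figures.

2.59

Since Vmax cancels, v₂/v₁ = [S]₂(Km+[S]₁) / [S]₁(Km+[S]₂).
= 19.3×(10.2+3.44) / (3.44×(10.2+19.3)) = 263.3/101.5 = 2.59.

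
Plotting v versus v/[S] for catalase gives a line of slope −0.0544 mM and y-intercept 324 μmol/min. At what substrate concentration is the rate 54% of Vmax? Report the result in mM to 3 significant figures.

The Eadie–Hofstee slope gives Km = 0.0544 mM (slope = −Km).
v/Vmax = [S]/(Km+[S]) = 0.54 ⇒ [S] = Km·0.54/(1−0.54) = 0.0544 × 1.174 = 0.0639 mM.

0.0639 mM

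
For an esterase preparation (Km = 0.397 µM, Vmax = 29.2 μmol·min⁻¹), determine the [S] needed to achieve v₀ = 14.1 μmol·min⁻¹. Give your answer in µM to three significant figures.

0.371 µM

Rearranging v = Vmax[S]/(Km+[S]) gives [S] = Km·v/(Vmax − v).
[S] = 0.397 × 14.1 / (29.2 − 14.1) = 5.598/15.10 = 0.371 µM.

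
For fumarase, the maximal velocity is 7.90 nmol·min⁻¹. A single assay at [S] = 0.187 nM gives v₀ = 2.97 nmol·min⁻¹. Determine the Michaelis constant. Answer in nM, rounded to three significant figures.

v/Vmax = 2.97/7.90 = 0.3759 = [S]/(Km+[S]).
So Km + [S] = [S]/0.3759 = 0.4974 nM, giving Km = 0.4974 − 0.187 = 0.310 nM.

0.310 nM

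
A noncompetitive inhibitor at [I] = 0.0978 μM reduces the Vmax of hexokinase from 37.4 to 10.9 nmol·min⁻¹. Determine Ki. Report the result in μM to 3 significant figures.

0.0402 μM

Noncompetitive: Vmax,app = Vmax/α with α = 1 + [I]/Ki.
α = Vmax/Vmax,app = 37.4/10.9 = 3.431.
Ki = [I]/(α − 1) = 0.0978/2.431 = 0.0402 μM.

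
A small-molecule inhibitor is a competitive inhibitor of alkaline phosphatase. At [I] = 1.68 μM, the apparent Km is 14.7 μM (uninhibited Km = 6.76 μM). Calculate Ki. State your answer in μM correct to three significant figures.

Competitive: Km,app = α·Km with α = 1 + [I]/Ki.
α = Km,app/Km = 14.7/6.76 = 2.175.
Since α = 1 + [I]/Ki, [I]/Ki = 2.175 − 1 = 1.175 and Ki = 1.68/1.175 = 1.43 μM.

1.43 μM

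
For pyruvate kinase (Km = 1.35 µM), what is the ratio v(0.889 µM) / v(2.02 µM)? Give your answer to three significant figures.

Since Vmax cancels, v₂/v₁ = [S]₂(Km+[S]₁) / [S]₁(Km+[S]₂).
= 0.889×(1.35+2.02) / (2.02×(1.35+0.889)) = 2.996/4.523 = 0.662.

0.662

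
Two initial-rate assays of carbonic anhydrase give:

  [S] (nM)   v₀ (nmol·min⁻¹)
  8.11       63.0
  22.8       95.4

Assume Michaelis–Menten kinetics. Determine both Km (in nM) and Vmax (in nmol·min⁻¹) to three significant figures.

Km = 9.04 nM; Vmax = 133 nmol·min⁻¹

From v = Vmax[S]/(Km+[S]), each point gives Vmax = v(Km+[S])/[S].
Equating: 63.0(Km+8.11)/8.11 = 95.4(Km+22.8)/22.8.
7.768·Km + 63.0 = 4.184·Km + 95.4, so (7.768 − 4.184)·Km = 95.4 − 63.0.
Km = 32.40/3.584 = 9.04 nM; then Vmax = 63.0(9.04+8.11)/8.11 = 133 nmol·min⁻¹.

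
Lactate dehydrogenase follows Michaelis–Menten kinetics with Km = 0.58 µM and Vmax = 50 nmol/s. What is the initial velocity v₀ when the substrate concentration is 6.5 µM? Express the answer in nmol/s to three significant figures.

v = Vmax·[S]/(Km + [S]) = 50 × 6.5 / (0.58 + 6.5)
  = 325.0 / 7.080 = 45.9 nmol/s.

45.9 nmol/s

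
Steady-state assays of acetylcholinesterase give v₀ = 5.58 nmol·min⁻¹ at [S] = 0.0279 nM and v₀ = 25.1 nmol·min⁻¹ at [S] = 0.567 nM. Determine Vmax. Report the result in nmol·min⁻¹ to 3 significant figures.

30.6 nmol·min⁻¹

From v = Vmax[S]/(Km+[S]), each point gives Vmax = v(Km+[S])/[S].
Equating: 5.58(Km+0.0279)/0.0279 = 25.1(Km+0.567)/0.567.
200.0·Km + 5.58 = 44.27·Km + 25.1, so (200.0 − 44.27)·Km = 25.1 − 5.58.
Km = 19.52/155.7 = 0.125 nM; then Vmax = 5.58(0.125+0.0279)/0.0279 = 30.6 nmol·min⁻¹.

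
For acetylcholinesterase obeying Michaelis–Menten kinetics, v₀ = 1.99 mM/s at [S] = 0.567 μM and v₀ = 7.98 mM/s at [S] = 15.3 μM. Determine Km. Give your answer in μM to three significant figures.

2.00 μM

From v = Vmax[S]/(Km+[S]), each point gives Vmax = v(Km+[S])/[S].
Equating: 1.99(Km+0.567)/0.567 = 7.98(Km+15.3)/15.3.
3.510·Km + 1.99 = 0.5216·Km + 7.98, so (3.510 − 0.5216)·Km = 7.98 − 1.99.
Km = 5.990/2.988 = 2.00 μM; then Vmax = 1.99(2.00+0.567)/0.567 = 9.03 mM/s.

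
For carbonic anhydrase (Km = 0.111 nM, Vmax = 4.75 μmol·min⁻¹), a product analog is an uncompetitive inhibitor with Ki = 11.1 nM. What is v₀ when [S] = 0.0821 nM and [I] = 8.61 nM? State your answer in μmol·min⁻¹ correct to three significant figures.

1.52 μmol·min⁻¹

With α = 1 + [I]/Ki = 1 + 8.61/11.1 = 1.776, the uncompetitive rate law is v = (Vmax/α)·[S] / (Km/α + [S]).
v = (4.75/1.776)×0.0821 / (0.111/1.776 + 0.0821) = 0.2196/0.1446 = 1.52 μmol·min⁻¹.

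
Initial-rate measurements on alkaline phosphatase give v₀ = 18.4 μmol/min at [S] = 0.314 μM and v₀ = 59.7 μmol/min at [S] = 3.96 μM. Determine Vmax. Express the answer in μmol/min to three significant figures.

In reciprocal form, 1/v = (Km/Vmax)·(1/[S]) + 1/Vmax. The two points give (1/[S], 1/v) = (3.185, 0.05435) and (0.2525, 0.01675).
Slope = (0.05435 − 0.01675)/(3.185 − 0.2525) = 0.01282; intercept = 0.05435 − 0.01282×3.185 = 0.01351.
Vmax = 1/intercept = 74.0 μmol/min; Km = slope × Vmax = 0.01282 × 74.0 = 0.949 μM.

74.0 μmol/min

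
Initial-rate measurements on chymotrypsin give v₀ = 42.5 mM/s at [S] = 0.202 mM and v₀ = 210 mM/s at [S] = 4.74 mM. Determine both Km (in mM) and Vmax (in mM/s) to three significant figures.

In reciprocal form, 1/v = (Km/Vmax)·(1/[S]) + 1/Vmax. The two points give (1/[S], 1/v) = (4.950, 0.02353) and (0.2110, 0.004762).
Slope = (0.02353 − 0.004762)/(4.950 − 0.2110) = 0.003960; intercept = 0.02353 − 0.003960×4.950 = 0.003927.
Vmax = 1/intercept = 255 mM/s; Km = slope × Vmax = 0.003960 × 255 = 1.01 mM.

Km = 1.01 mM; Vmax = 255 mM/s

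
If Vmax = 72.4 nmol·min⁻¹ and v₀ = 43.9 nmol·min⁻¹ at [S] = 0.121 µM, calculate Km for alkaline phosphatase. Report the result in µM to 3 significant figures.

0.0786 µM

From v = Vmax[S]/(Km+[S]), Km = [S](Vmax − v)/v.
Km = 0.121 × (72.4 − 43.9) / 43.9 = 3.449/43.9 = 0.0786 µM.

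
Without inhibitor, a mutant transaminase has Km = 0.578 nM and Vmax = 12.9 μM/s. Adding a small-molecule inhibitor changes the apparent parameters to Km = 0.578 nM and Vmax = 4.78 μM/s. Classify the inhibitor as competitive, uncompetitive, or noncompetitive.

Vmax decreases (12.9 → 4.78 μM/s) while Km is unchanged — pure noncompetitive inhibition.

noncompetitive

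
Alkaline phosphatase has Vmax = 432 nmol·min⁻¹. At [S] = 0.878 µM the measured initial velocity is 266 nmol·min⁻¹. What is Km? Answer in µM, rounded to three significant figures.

v/Vmax = 266/432 = 0.6157 = [S]/(Km+[S]).
So Km + [S] = [S]/0.6157 = 1.426 µM, giving Km = 1.426 − 0.878 = 0.548 µM.

0.548 µM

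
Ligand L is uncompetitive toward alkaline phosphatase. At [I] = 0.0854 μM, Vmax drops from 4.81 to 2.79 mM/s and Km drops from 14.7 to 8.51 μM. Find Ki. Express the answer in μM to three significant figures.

Uncompetitive: Vmax,app = Vmax/α (and Km,app = Km/α) with α = 1 + [I]/Ki.
α = Vmax/Vmax,app = 4.81/2.79 = 1.724.
Since α = 1 + [I]/Ki, [I]/Ki = 1.724 − 1 = 0.7240 and Ki = 0.0854/0.7240 = 0.118 μM.

0.118 μM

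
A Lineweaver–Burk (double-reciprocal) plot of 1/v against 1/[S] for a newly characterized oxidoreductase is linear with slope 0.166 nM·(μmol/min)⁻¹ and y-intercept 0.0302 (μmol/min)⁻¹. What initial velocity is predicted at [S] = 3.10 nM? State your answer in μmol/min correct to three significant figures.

The y-intercept is 1/Vmax, so Vmax = 1/0.0302 = 33.1 μmol/min.
The slope is Km/Vmax, so Km = 0.166 × 33.1 = 5.50 nM.
Then v = 33.1 × 3.10/(5.50 + 3.10) = 11.9 μmol/min.

11.9 μmol/min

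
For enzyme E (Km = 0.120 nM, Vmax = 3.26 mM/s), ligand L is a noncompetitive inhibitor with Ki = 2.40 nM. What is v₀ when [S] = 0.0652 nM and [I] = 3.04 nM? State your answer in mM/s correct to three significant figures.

0.506 mM/s

α = 1 + [I]/Ki = 1 + 3.04/2.40 = 2.267.
For a noncompetitive inhibitor, Vmax is reduced to Vmax/α while Km is unchanged: Km,app = 0.120 nM, Vmax,app = 1.44 mM/s.
v = Vmax,app·[S]/(Km,app + [S]) = 1.44 × 0.0652/(0.120 + 0.0652) = 0.506 mM/s.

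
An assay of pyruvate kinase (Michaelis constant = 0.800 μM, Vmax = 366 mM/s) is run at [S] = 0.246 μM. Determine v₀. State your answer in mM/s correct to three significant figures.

86.1 mM/s

v = Vmax·[S]/(Km + [S]) = 366 × 0.246 / (0.800 + 0.246)
  = 90.04 / 1.046 = 86.1 mM/s.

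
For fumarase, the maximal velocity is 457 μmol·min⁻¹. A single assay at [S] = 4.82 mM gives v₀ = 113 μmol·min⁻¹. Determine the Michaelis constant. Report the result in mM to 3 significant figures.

From v = Vmax[S]/(Km+[S]), Km = [S](Vmax − v)/v.
Km = 4.82 × (457 − 113) / 113 = 1658/113 = 14.7 mM.

14.7 mM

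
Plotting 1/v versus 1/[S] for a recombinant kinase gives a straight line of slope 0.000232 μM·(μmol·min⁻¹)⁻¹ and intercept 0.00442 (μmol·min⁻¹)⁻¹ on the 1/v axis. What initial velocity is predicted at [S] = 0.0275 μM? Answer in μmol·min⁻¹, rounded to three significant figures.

The y-intercept is 1/Vmax, so Vmax = 1/0.00442 = 226 μmol·min⁻¹.
The slope is Km/Vmax, so Km = 0.000232 × 226 = 0.0525 μM.
Then v = 226 × 0.0275/(0.0525 + 0.0275) = 77.8 μmol·min⁻¹.

77.8 μmol·min⁻¹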